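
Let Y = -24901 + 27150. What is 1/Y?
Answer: 1/2249 ≈ 0.00044464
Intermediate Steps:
Y = 2249
1/Y = 1/2249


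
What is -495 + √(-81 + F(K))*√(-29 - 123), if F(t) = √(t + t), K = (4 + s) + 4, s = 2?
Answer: -495 - 2*√(3078 - 76*√5) ≈ -602.85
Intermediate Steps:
K = 10 (K = (4 + 2) + 4 = 6 + 4 = 10)
F(t) = √2*√t (F(t) = √(2*t) = √2*√t)
-495 + √(-81 + F(K))*√(-29 - 123) = -495 + √(-81 + √2*√10)*√(-29 - 123) = -495 + √(-81 + 2*√5)*√(-152) = -495 + √(-81 + 2*√5)*(2*I*√38) = -495 + 2*I*√38*√(-81 + 2*√5)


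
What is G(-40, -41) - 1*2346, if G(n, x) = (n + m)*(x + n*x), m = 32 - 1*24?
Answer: -53514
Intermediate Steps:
m = 8 (m = 32 - 24 = 8)
G(n, x) = (8 + n)*(x + n*x) (G(n, x) = (n + 8)*(x + n*x) = (8 + n)*(x + n*x))
G(-40, -41) - 1*2346 = -41*(8 + (-40)**2 + 9*(-40)) - 1*2346 = -41*(8 + 1600 - 360) - 2346 = -41*1248 - 2346 = -51168 - 2346 = -53514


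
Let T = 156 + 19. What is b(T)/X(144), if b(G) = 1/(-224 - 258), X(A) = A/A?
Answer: -1/482 ≈ -0.0020747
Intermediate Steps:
T = 175
X(A) = 1
b(G) = -1/482 (b(G) = 1/(-482) = -1/482)
b(T)/X(144) = -1/482/1 = -1/482*1 = -1/482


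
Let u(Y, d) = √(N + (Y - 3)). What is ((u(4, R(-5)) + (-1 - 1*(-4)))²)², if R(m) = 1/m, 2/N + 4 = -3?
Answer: (21 + √35)⁴/2401 ≈ 218.60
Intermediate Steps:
N = -2/7 (N = 2/(-4 - 3) = 2/(-7) = 2*(-⅐) = -2/7 ≈ -0.28571)
R(m) = 1/m
u(Y, d) = √(-23/7 + Y) (u(Y, d) = √(-2/7 + (Y - 3)) = √(-2/7 + (-3 + Y)) = √(-23/7 + Y))
((u(4, R(-5)) + (-1 - 1*(-4)))²)² = ((√(-161 + 49*4)/7 + (-1 - 1*(-4)))²)² = ((√(-161 + 196)/7 + (-1 + 4))²)² = ((√35/7 + 3)²)² = ((3 + √35/7)²)² = (3 + √35/7)⁴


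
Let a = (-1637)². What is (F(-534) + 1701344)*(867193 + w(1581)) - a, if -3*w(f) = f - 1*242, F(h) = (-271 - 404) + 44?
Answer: 4422253931813/3 ≈ 1.4741e+12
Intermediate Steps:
F(h) = -631 (F(h) = -675 + 44 = -631)
w(f) = 242/3 - f/3 (w(f) = -(f - 1*242)/3 = -(f - 242)/3 = -(-242 + f)/3 = 242/3 - f/3)
a = 2679769
(F(-534) + 1701344)*(867193 + w(1581)) - a = (-631 + 1701344)*(867193 + (242/3 - ⅓*1581)) - 1*2679769 = 1700713*(867193 + (242/3 - 527)) - 2679769 = 1700713*(867193 - 1339/3) - 2679769 = 1700713*(2600240/3) - 2679769 = 4422261971120/3 - 2679769 = 4422253931813/3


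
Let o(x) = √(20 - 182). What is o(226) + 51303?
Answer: 51303 + 9*I*√2 ≈ 51303.0 + 12.728*I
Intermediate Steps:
o(x) = 9*I*√2 (o(x) = √(-162) = 9*I*√2)
o(226) + 51303 = 9*I*√2 + 51303 = 51303 + 9*I*√2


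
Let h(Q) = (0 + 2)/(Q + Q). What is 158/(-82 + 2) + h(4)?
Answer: -69/40 ≈ -1.7250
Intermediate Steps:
h(Q) = 1/Q (h(Q) = 2/((2*Q)) = 2*(1/(2*Q)) = 1/Q)
158/(-82 + 2) + h(4) = 158/(-82 + 2) + 1/4 = 158/(-80) + ¼ = 158*(-1/80) + ¼ = -79/40 + ¼ = -69/40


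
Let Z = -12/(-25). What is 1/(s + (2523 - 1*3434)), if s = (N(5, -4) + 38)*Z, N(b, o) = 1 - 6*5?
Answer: -25/22667 ≈ -0.0011029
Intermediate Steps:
Z = 12/25 (Z = -12*(-1/25) = 12/25 ≈ 0.48000)
N(b, o) = -29 (N(b, o) = 1 - 1*30 = 1 - 30 = -29)
s = 108/25 (s = (-29 + 38)*(12/25) = 9*(12/25) = 108/25 ≈ 4.3200)
1/(s + (2523 - 1*3434)) = 1/(108/25 + (2523 - 1*3434)) = 1/(108/25 + (2523 - 3434)) = 1/(108/25 - 911) = 1/(-22667/25) = -25/22667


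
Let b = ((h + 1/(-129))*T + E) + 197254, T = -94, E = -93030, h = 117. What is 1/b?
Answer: 129/12026248 ≈ 1.0727e-5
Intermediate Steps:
b = 12026248/129 (b = ((117 + 1/(-129))*(-94) - 93030) + 197254 = ((117 - 1/129)*(-94) - 93030) + 197254 = ((15092/129)*(-94) - 93030) + 197254 = (-1418648/129 - 93030) + 197254 = -13419518/129 + 197254 = 12026248/129 ≈ 93227.)
1/b = 1/(12026248/129) = 129/12026248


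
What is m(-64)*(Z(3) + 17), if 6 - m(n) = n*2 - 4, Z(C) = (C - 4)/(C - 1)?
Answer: 2277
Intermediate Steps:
Z(C) = (-4 + C)/(-1 + C)
m(n) = 10 - 2*n (m(n) = 6 - (n*2 - 4) = 6 - (2*n - 4) = 6 - (-4 + 2*n) = 6 + (4 - 2*n) = 10 - 2*n)
m(-64)*(Z(3) + 17) = (10 - 2*(-64))*((-4 + 3)/(-1 + 3) + 17) = (10 + 128)*(-1/2 + 17) = 138*((½)*(-1) + 17) = 138*(-½ + 17) = 138*(33/2) = 2277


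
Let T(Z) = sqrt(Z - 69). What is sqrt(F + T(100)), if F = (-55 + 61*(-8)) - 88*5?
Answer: sqrt(-983 + sqrt(31)) ≈ 31.264*I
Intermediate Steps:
T(Z) = sqrt(-69 + Z)
F = -983 (F = (-55 - 488) - 440 = -543 - 440 = -983)
sqrt(F + T(100)) = sqrt(-983 + sqrt(-69 + 100)) = sqrt(-983 + sqrt(31))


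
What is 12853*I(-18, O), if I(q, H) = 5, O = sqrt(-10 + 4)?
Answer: 64265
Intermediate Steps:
O = I*sqrt(6) (O = sqrt(-6) = I*sqrt(6) ≈ 2.4495*I)
12853*I(-18, O) = 12853*5 = 64265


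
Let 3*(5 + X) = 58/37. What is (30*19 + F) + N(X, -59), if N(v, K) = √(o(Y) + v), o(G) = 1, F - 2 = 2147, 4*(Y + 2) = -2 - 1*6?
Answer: 2719 + I*√42846/111 ≈ 2719.0 + 1.8648*I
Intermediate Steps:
Y = -4 (Y = -2 + (-2 - 1*6)/4 = -2 + (-2 - 6)/4 = -2 + (¼)*(-8) = -2 - 2 = -4)
F = 2149 (F = 2 + 2147 = 2149)
X = -497/111 (X = -5 + (58/37)/3 = -5 + (58*(1/37))/3 = -5 + (⅓)*(58/37) = -5 + 58/111 = -497/111 ≈ -4.4775)
N(v, K) = √(1 + v)
(30*19 + F) + N(X, -59) = (30*19 + 2149) + √(1 - 497/111) = (570 + 2149) + √(-386/111) = 2719 + I*√42846/111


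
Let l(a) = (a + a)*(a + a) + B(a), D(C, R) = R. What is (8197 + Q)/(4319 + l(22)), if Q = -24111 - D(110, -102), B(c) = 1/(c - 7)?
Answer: -118590/46913 ≈ -2.5279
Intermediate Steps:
B(c) = 1/(-7 + c)
Q = -24009 (Q = -24111 - 1*(-102) = -24111 + 102 = -24009)
l(a) = 1/(-7 + a) + 4*a² (l(a) = (a + a)*(a + a) + 1/(-7 + a) = (2*a)*(2*a) + 1/(-7 + a) = 4*a² + 1/(-7 + a) = 1/(-7 + a) + 4*a²)
(8197 + Q)/(4319 + l(22)) = (8197 - 24009)/(4319 + (1 + 4*22²*(-7 + 22))/(-7 + 22)) = -15812/(4319 + (1 + 4*484*15)/15) = -15812/(4319 + (1 + 29040)/15) = -15812/(4319 + (1/15)*29041) = -15812/(4319 + 29041/15) = -15812/93826/15 = -15812*15/93826 = -118590/46913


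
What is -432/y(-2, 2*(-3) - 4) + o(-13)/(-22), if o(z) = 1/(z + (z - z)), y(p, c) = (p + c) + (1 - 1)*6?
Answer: 10297/286 ≈ 36.003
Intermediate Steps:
y(p, c) = c + p (y(p, c) = (c + p) + 0*6 = (c + p) + 0 = c + p)
o(z) = 1/z (o(z) = 1/(z + 0) = 1/z)
-432/y(-2, 2*(-3) - 4) + o(-13)/(-22) = -432/((2*(-3) - 4) - 2) + 1/(-13*(-22)) = -432/((-6 - 4) - 2) - 1/13*(-1/22) = -432/(-10 - 2) + 1/286 = -432/(-12) + 1/286 = -432*(-1/12) + 1/286 = 36 + 1/286 = 10297/286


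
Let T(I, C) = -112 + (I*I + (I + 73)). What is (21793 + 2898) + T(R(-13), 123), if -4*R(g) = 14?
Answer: 98643/4 ≈ 24661.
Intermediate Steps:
R(g) = -7/2 (R(g) = -¼*14 = -7/2)
T(I, C) = -39 + I + I² (T(I, C) = -112 + (I² + (73 + I)) = -112 + (73 + I + I²) = -39 + I + I²)
(21793 + 2898) + T(R(-13), 123) = (21793 + 2898) + (-39 - 7/2 + (-7/2)²) = 24691 + (-39 - 7/2 + 49/4) = 24691 - 121/4 = 98643/4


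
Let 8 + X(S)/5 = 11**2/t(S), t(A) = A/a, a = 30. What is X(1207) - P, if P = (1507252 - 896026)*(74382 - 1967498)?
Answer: 1396645916270582/1207 ≈ 1.1571e+12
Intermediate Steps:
P = -1157121720216 (P = 611226*(-1893116) = -1157121720216)
t(A) = A/30
X(S) = -40 + 18150/S (X(S) = -40 + 5*(11**2/((S/30))) = -40 + 5*(121*(30/S)) = -40 + 5*(3630/S) = -40 + 18150/S)
X(1207) - P = (-40 + 18150/1207) - 1*(-1157121720216) = (-40 + 18150*(1/1207)) + 1157121720216 = (-40 + 18150/1207) + 1157121720216 = -30130/1207 + 1157121720216 = 1396645916270582/1207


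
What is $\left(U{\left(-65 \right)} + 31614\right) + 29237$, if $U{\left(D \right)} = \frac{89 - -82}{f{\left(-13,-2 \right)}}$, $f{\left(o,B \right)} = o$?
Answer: $\frac{790892}{13} \approx 60838.0$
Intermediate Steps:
$U{\left(D \right)} = - \frac{171}{13}$ ($U{\left(D \right)} = \frac{89 - -82}{-13} = \left(89 + 82\right) \left(- \frac{1}{13}\right) = 171 \left(- \frac{1}{13}\right) = - \frac{171}{13}$)
$\left(U{\left(-65 \right)} + 31614\right) + 29237 = \left(- \frac{171}{13} + 31614\right) + 29237 = \frac{410811}{13} + 29237 = \frac{790892}{13}$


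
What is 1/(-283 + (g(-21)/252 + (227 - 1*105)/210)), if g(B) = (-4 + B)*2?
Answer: -630/178049 ≈ -0.0035384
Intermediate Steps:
g(B) = -8 + 2*B
1/(-283 + (g(-21)/252 + (227 - 1*105)/210)) = 1/(-283 + ((-8 + 2*(-21))/252 + (227 - 1*105)/210)) = 1/(-283 + ((-8 - 42)*(1/252) + (227 - 105)*(1/210))) = 1/(-283 + (-50*1/252 + 122*(1/210))) = 1/(-283 + (-25/126 + 61/105)) = 1/(-283 + 241/630) = 1/(-178049/630) = -630/178049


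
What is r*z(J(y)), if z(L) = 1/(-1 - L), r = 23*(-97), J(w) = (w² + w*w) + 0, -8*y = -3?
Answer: 71392/41 ≈ 1741.3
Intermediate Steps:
y = 3/8 (y = -⅛*(-3) = 3/8 ≈ 0.37500)
J(w) = 2*w² (J(w) = (w² + w²) + 0 = 2*w² + 0 = 2*w²)
r = -2231
r*z(J(y)) = -(-2231)/(1 + 2*(3/8)²) = -(-2231)/(1 + 2*(9/64)) = -(-2231)/(1 + 9/32) = -(-2231)/41/32 = -(-2231)*32/41 = -2231*(-32/41) = 71392/41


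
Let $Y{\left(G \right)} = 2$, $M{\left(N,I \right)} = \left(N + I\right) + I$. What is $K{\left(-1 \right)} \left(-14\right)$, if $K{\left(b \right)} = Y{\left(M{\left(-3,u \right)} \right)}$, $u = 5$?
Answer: $-28$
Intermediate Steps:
$M{\left(N,I \right)} = N + 2 I$ ($M{\left(N,I \right)} = \left(I + N\right) + I = N + 2 I$)
$K{\left(b \right)} = 2$
$K{\left(-1 \right)} \left(-14\right) = 2 \left(-14\right) = -28$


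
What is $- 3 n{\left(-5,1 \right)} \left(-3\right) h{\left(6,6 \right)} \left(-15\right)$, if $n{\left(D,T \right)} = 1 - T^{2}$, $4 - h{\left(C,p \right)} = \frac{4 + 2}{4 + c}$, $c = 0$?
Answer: $0$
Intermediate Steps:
$h{\left(C,p \right)} = \frac{5}{2}$ ($h{\left(C,p \right)} = 4 - \frac{4 + 2}{4 + 0} = 4 - \frac{6}{4} = 4 - 6 \cdot \frac{1}{4} = 4 - \frac{3}{2} = \frac{5}{2}$)
$- 3 n{\left(-5,1 \right)} \left(-3\right) h{\left(6,6 \right)} \left(-15\right) = - 3 \left(1 - 1^{2}\right) \left(-3\right) \frac{5}{2} \left(-15\right) = - 3 \left(1 - 1\right) \left(-3\right) \frac{5}{2} \left(-15\right) = \left(-3\right) 0 \left(-3\right) \frac{5}{2} \left(-15\right) = 0 \left(-3\right) \frac{5}{2} \left(-15\right) = 0 \cdot \frac{5}{2} \left(-15\right) = 0 \left(-15\right) = 0$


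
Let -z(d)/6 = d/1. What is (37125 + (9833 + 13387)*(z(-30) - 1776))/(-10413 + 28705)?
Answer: -37021995/18292 ≈ -2023.9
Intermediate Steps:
z(d) = -6*d (z(d) = -6*d/1 = -6*d)
(37125 + (9833 + 13387)*(z(-30) - 1776))/(-10413 + 28705) = (37125 + (9833 + 13387)*(-6*(-30) - 1776))/(-10413 + 28705) = (37125 + 23220*(180 - 1776))/18292 = (37125 + 23220*(-1596))*(1/18292) = (37125 - 37059120)*(1/18292) = -37021995*1/18292 = -37021995/18292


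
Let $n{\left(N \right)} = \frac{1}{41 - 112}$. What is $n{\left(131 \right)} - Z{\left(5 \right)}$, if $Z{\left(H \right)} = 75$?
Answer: $- \frac{5326}{71} \approx -75.014$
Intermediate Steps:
$n{\left(N \right)} = - \frac{1}{71}$ ($n{\left(N \right)} = \frac{1}{-71} = - \frac{1}{71}$)
$n{\left(131 \right)} - Z{\left(5 \right)} = - \frac{1}{71} - 75 = - \frac{5326}{71}$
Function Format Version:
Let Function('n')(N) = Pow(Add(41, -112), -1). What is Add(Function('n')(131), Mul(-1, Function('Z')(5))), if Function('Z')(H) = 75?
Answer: Rational(-5326, 71) ≈ -75.014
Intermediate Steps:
Function('n')(N) = Rational(-1, 71) (Function('n')(N) = Pow(-71, -1) = Rational(-1, 71))
Add(Function('n')(131), Mul(-1, Function('Z')(5))) = Add(Rational(-1, 71), Mul(-1, 75)) = Add(Rational(-1, 71), -75) = Rational(-5326, 71)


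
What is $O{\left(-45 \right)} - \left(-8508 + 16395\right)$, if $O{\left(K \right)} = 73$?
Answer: $-7814$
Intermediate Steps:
$O{\left(-45 \right)} - \left(-8508 + 16395\right) = 73 - \left(-8508 + 16395\right) = 73 - 7887 = -7814$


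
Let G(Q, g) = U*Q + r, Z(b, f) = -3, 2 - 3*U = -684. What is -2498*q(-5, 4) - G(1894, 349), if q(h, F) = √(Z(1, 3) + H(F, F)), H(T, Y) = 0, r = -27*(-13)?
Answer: -1300337/3 - 2498*I*√3 ≈ -4.3345e+5 - 4326.7*I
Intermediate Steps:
r = 351
U = 686/3 (U = ⅔ - ⅓*(-684) = ⅔ + 228 = 686/3 ≈ 228.67)
q(h, F) = I*√3 (q(h, F) = √(-3 + 0) = √(-3) = I*√3)
G(Q, g) = 351 + 686*Q/3 (G(Q, g) = 686*Q/3 + 351 = 351 + 686*Q/3)
-2498*q(-5, 4) - G(1894, 349) = -2498*I*√3 - (351 + (686/3)*1894) = -2498*I*√3 - (351 + 1299284/3) = -2498*I*√3 - 1*1300337/3 = -2498*I*√3 - 1300337/3 = -1300337/3 - 2498*I*√3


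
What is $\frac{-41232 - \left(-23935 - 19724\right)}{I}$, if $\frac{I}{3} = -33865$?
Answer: $- \frac{809}{33865} \approx -0.023889$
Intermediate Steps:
$I = -101595$ ($I = 3 \left(-33865\right) = -101595$)
$\frac{-41232 - \left(-23935 - 19724\right)}{I} = \frac{-41232 - \left(-23935 - 19724\right)}{-101595} = \left(-41232 - \left(-23935 - 19724\right)\right) \left(- \frac{1}{101595}\right) = \left(-41232 - -43659\right) \left(- \frac{1}{101595}\right) = \left(-41232 + 43659\right) \left(- \frac{1}{101595}\right) = 2427 \left(- \frac{1}{101595}\right) = - \frac{809}{33865}$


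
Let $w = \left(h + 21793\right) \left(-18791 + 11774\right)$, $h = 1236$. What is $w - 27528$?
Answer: $-161622021$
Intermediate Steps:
$w = -161594493$ ($w = \left(1236 + 21793\right) \left(-18791 + 11774\right) = 23029 \left(-7017\right) = -161594493$)
$w - 27528 = -161594493 - 27528 = -161622021$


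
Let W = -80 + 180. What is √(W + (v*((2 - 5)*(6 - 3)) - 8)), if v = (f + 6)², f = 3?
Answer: 7*I*√13 ≈ 25.239*I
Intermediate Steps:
v = 81 (v = (3 + 6)² = 9² = 81)
W = 100
√(W + (v*((2 - 5)*(6 - 3)) - 8)) = √(100 + (81*((2 - 5)*(6 - 3)) - 8)) = √(100 + (81*(-3*3) - 8)) = √(100 + (81*(-9) - 8)) = √(100 + (-729 - 8)) = √(100 - 737) = √(-637) = 7*I*√13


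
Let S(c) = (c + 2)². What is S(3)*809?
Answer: 20225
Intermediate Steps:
S(c) = (2 + c)²
S(3)*809 = (2 + 3)²*809 = 5²*809 = 25*809 = 20225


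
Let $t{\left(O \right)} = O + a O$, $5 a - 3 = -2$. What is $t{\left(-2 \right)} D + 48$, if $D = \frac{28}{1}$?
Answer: $- \frac{96}{5} \approx -19.2$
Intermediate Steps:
$a = \frac{1}{5}$ ($a = \frac{3}{5} + \frac{1}{5} \left(-2\right) = \frac{3}{5} - \frac{2}{5} = \frac{1}{5} \approx 0.2$)
$t{\left(O \right)} = \frac{6 O}{5}$ ($t{\left(O \right)} = O + \frac{O}{5} = \frac{6 O}{5}$)
$D = 28$ ($D = 28 \cdot 1 = 28$)
$t{\left(-2 \right)} D + 48 = \frac{6}{5} \left(-2\right) 28 + 48 = \left(- \frac{12}{5}\right) 28 + 48 = - \frac{336}{5} + 48 = - \frac{96}{5}$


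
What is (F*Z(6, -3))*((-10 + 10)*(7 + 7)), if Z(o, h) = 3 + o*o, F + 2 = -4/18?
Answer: 0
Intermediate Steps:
F = -20/9 (F = -2 - 4/18 = -2 - 4*1/18 = -2 - 2/9 = -20/9 ≈ -2.2222)
Z(o, h) = 3 + o²
(F*Z(6, -3))*((-10 + 10)*(7 + 7)) = (-20*(3 + 6²)/9)*((-10 + 10)*(7 + 7)) = (-20*(3 + 36)/9)*(0*14) = -20/9*39*0 = -260/3*0 = 0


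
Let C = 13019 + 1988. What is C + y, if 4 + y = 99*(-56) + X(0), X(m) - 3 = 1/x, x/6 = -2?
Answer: 113543/12 ≈ 9461.9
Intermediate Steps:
x = -12 (x = 6*(-2) = -12)
X(m) = 35/12 (X(m) = 3 + 1/(-12) = 3 - 1/12 = 35/12)
C = 15007
y = -66541/12 (y = -4 + (99*(-56) + 35/12) = -4 + (-5544 + 35/12) = -4 - 66493/12 = -66541/12 ≈ -5545.1)
C + y = 15007 - 66541/12 = 113543/12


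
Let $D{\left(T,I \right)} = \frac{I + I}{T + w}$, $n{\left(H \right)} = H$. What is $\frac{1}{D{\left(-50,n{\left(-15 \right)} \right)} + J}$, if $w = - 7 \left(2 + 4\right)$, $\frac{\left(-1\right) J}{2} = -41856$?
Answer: $\frac{46}{3850767} \approx 1.1946 \cdot 10^{-5}$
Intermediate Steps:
$J = 83712$ ($J = \left(-2\right) \left(-41856\right) = 83712$)
$w = -42$ ($w = \left(-7\right) 6 = -42$)
$D{\left(T,I \right)} = \frac{2 I}{-42 + T}$ ($D{\left(T,I \right)} = \frac{I + I}{T - 42} = \frac{2 I}{-42 + T}$)
$\frac{1}{D{\left(-50,n{\left(-15 \right)} \right)} + J} = \frac{1}{2 \left(-15\right) \frac{1}{-42 - 50} + 83712} = \frac{1}{2 \left(-15\right) \frac{1}{-92} + 83712} = \frac{1}{2 \left(-15\right) \left(- \frac{1}{92}\right) + 83712} = \frac{1}{\frac{15}{46} + 83712} = \frac{1}{\frac{3850767}{46}} = \frac{46}{3850767}$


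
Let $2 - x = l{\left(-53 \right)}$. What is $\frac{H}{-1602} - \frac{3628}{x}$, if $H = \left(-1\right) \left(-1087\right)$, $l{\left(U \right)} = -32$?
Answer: $- \frac{2924507}{27234} \approx -107.38$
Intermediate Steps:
$x = 34$ ($x = 2 - -32 = 2 + 32 = 34$)
$H = 1087$
$\frac{H}{-1602} - \frac{3628}{x} = \frac{1087}{-1602} - \frac{3628}{34} = 1087 \left(- \frac{1}{1602}\right) - \frac{1814}{17} = - \frac{1087}{1602} - \frac{1814}{17} = - \frac{2924507}{27234}$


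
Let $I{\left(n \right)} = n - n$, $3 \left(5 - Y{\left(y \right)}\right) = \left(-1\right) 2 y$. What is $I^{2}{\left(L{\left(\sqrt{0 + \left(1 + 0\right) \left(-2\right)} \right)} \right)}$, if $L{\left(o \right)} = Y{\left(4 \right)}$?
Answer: $0$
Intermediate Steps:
$Y{\left(y \right)} = 5 + \frac{2 y}{3}$ ($Y{\left(y \right)} = 5 - \frac{\left(-1\right) 2 y}{3} = 5 - \frac{\left(-2\right) y}{3} = 5 + \frac{2 y}{3}$)
$L{\left(o \right)} = \frac{23}{3}$ ($L{\left(o \right)} = 5 + \frac{2}{3} \cdot 4 = 5 + \frac{8}{3} = \frac{23}{3}$)
$I{\left(n \right)} = 0$
$I^{2}{\left(L{\left(\sqrt{0 + \left(1 + 0\right) \left(-2\right)} \right)} \right)} = 0^{2} = 0$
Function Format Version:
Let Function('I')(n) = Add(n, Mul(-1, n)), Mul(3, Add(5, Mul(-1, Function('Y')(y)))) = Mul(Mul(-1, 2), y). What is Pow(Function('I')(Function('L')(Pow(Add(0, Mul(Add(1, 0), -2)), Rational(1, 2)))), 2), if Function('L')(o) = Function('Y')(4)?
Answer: 0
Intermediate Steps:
Function('Y')(y) = Add(5, Mul(Rational(2, 3), y)) (Function('Y')(y) = Add(5, Mul(Rational(-1, 3), Mul(Mul(-1, 2), y))) = Add(5, Mul(Rational(-1, 3), Mul(-2, y))) = Add(5, Mul(Rational(2, 3), y)))
Function('L')(o) = Rational(23, 3) (Function('L')(o) = Add(5, Mul(Rational(2, 3), 4)) = Add(5, Rational(8, 3)) = Rational(23, 3))
Function('I')(n) = 0
Pow(Function('I')(Function('L')(Pow(Add(0, Mul(Add(1, 0), -2)), Rational(1, 2)))), 2) = Pow(0, 2) = 0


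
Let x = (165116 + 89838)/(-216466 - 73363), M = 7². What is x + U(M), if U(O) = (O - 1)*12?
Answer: 166686550/289829 ≈ 575.12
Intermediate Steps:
M = 49
U(O) = -12 + 12*O (U(O) = (-1 + O)*12 = -12 + 12*O)
x = -254954/289829 (x = 254954/(-289829) = 254954*(-1/289829) = -254954/289829 ≈ -0.87967)
x + U(M) = -254954/289829 + (-12 + 12*49) = -254954/289829 + (-12 + 588) = -254954/289829 + 576 = 166686550/289829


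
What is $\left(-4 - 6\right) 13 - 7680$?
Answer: $-7810$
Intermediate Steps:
$\left(-4 - 6\right) 13 - 7680 = \left(-10\right) 13 - 7680 = -130 - 7680 = -7810$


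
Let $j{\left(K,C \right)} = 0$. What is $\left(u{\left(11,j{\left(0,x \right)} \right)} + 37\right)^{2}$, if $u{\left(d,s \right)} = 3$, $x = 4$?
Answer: $1600$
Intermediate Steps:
$\left(u{\left(11,j{\left(0,x \right)} \right)} + 37\right)^{2} = \left(3 + 37\right)^{2} = 40^{2} = 1600$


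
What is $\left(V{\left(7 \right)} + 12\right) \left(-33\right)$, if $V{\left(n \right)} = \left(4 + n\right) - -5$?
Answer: $-924$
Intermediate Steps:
$V{\left(n \right)} = 9 + n$ ($V{\left(n \right)} = \left(4 + n\right) + 5 = 9 + n$)
$\left(V{\left(7 \right)} + 12\right) \left(-33\right) = \left(\left(9 + 7\right) + 12\right) \left(-33\right) = \left(16 + 12\right) \left(-33\right) = 28 \left(-33\right) = -924$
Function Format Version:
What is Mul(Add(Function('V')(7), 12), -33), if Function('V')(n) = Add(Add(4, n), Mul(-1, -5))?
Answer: -924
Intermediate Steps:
Function('V')(n) = Add(9, n) (Function('V')(n) = Add(Add(4, n), 5) = Add(9, n))
Mul(Add(Function('V')(7), 12), -33) = Mul(Add(Add(9, 7), 12), -33) = Mul(Add(16, 12), -33) = Mul(28, -33) = -924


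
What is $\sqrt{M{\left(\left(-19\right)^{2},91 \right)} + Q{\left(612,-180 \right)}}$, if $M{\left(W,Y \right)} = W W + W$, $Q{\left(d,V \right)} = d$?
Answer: $\sqrt{131294} \approx 362.35$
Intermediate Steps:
$M{\left(W,Y \right)} = W + W^{2}$ ($M{\left(W,Y \right)} = W^{2} + W = W + W^{2}$)
$\sqrt{M{\left(\left(-19\right)^{2},91 \right)} + Q{\left(612,-180 \right)}} = \sqrt{\left(-19\right)^{2} \left(1 + \left(-19\right)^{2}\right) + 612} = \sqrt{361 \left(1 + 361\right) + 612} = \sqrt{361 \cdot 362 + 612} = \sqrt{130682 + 612} = \sqrt{131294}$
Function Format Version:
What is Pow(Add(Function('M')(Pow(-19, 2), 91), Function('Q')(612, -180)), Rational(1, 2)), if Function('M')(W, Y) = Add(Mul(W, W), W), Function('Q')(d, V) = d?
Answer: Pow(131294, Rational(1, 2)) ≈ 362.35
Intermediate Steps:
Function('M')(W, Y) = Add(W, Pow(W, 2)) (Function('M')(W, Y) = Add(Pow(W, 2), W) = Add(W, Pow(W, 2)))
Pow(Add(Function('M')(Pow(-19, 2), 91), Function('Q')(612, -180)), Rational(1, 2)) = Pow(Add(Mul(Pow(-19, 2), Add(1, Pow(-19, 2))), 612), Rational(1, 2)) = Pow(Add(Mul(361, Add(1, 361)), 612), Rational(1, 2)) = Pow(Add(Mul(361, 362), 612), Rational(1, 2)) = Pow(Add(130682, 612), Rational(1, 2)) = Pow(131294, Rational(1, 2))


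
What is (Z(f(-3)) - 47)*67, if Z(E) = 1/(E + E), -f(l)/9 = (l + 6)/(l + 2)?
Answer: -169979/54 ≈ -3147.8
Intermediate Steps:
f(l) = -9*(6 + l)/(2 + l) (f(l) = -9*(l + 6)/(l + 2) = -9*(6 + l)/(2 + l))
Z(E) = 1/(2*E)
(Z(f(-3)) - 47)*67 = (1/(2*((9*(-6 - 1*(-3))/(2 - 3)))) - 47)*67 = (1/(2*((9*(-6 + 3)/(-1)))) - 47)*67 = (1/(2*((9*(-1)*(-3)))) - 47)*67 = ((1/2)/27 - 47)*67 = ((1/2)*(1/27) - 47)*67 = (1/54 - 47)*67 = -2537/54*67 = -169979/54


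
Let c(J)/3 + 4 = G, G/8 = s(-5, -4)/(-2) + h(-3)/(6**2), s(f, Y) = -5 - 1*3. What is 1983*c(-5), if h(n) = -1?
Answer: 165250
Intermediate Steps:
s(f, Y) = -8 (s(f, Y) = -5 - 3 = -8)
G = 286/9 (G = 8*(-8/(-2) - 1/(6**2)) = 8*(-8*(-1/2) - 1/36) = 8*(4 - 1*1/36) = 8*(4 - 1/36) = 8*(143/36) = 286/9 ≈ 31.778)
c(J) = 250/3 (c(J) = -12 + 3*(286/9) = -12 + 286/3 = 250/3)
1983*c(-5) = 1983*(250/3) = 165250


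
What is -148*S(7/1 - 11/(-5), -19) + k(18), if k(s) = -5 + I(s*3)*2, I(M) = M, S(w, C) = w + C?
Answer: 7767/5 ≈ 1553.4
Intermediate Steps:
S(w, C) = C + w
k(s) = -5 + 6*s (k(s) = -5 + (s*3)*2 = -5 + (3*s)*2 = -5 + 6*s)
-148*S(7/1 - 11/(-5), -19) + k(18) = -148*(-19 + (7/1 - 11/(-5))) + (-5 + 6*18) = -148*(-19 + (7*1 - 11*(-⅕))) + (-5 + 108) = -148*(-19 + (7 + 11/5)) + 103 = -148*(-19 + 46/5) + 103 = -148*(-49/5) + 103 = 7252/5 + 103 = 7767/5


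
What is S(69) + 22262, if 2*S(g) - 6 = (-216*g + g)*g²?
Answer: -70584905/2 ≈ -3.5292e+7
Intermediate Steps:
S(g) = 3 - 215*g³/2 (S(g) = 3 + ((-216*g + g)*g²)/2 = 3 + ((-215*g)*g²)/2 = 3 + (-215*g³)/2 = 3 - 215*g³/2)
S(69) + 22262 = (3 - 215/2*69³) + 22262 = (3 - 215/2*328509) + 22262 = (3 - 70629435/2) + 22262 = -70629429/2 + 22262 = -70584905/2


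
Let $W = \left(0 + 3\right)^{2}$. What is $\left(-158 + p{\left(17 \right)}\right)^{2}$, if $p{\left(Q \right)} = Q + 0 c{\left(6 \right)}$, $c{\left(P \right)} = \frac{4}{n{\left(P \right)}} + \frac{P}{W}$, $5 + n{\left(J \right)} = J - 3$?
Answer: $19881$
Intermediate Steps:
$n{\left(J \right)} = -8 + J$ ($n{\left(J \right)} = -5 + \left(J - 3\right) = -5 + \left(-3 + J\right) = -8 + J$)
$W = 9$ ($W = 3^{2} = 9$)
$c{\left(P \right)} = \frac{4}{-8 + P} + \frac{P}{9}$
$p{\left(Q \right)} = Q$ ($p{\left(Q \right)} = Q + 0 \frac{36 + 6 \left(-8 + 6\right)}{9 \left(-8 + 6\right)} = Q + 0 \frac{36 + 6 \left(-2\right)}{9 \left(-2\right)} = Q + 0 \cdot \frac{1}{9} \left(- \frac{1}{2}\right) \left(36 - 12\right) = Q + 0 \cdot \frac{1}{9} \left(- \frac{1}{2}\right) 24 = Q + 0 \left(- \frac{4}{3}\right) = Q + 0 = Q$)
$\left(-158 + p{\left(17 \right)}\right)^{2} = \left(-158 + 17\right)^{2} = \left(-141\right)^{2} = 19881$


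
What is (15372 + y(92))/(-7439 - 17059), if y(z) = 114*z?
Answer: -4310/4083 ≈ -1.0556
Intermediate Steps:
(15372 + y(92))/(-7439 - 17059) = (15372 + 114*92)/(-7439 - 17059) = (15372 + 10488)/(-24498) = 25860*(-1/24498) = -4310/4083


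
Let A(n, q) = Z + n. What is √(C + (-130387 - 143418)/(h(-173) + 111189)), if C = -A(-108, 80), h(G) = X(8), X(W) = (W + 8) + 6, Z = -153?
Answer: √3197568254126/111211 ≈ 16.079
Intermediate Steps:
X(W) = 14 + W (X(W) = (8 + W) + 6 = 14 + W)
A(n, q) = -153 + n
h(G) = 22 (h(G) = 14 + 8 = 22)
C = 261 (C = -(-153 - 108) = -1*(-261) = 261)
√(C + (-130387 - 143418)/(h(-173) + 111189)) = √(261 + (-130387 - 143418)/(22 + 111189)) = √(261 - 273805/111211) = √(28752266/111211) = √3197568254126/111211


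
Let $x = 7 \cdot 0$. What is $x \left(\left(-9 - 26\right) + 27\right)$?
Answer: $0$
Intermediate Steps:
$x = 0$
$x \left(\left(-9 - 26\right) + 27\right) = 0 \left(\left(-9 - 26\right) + 27\right) = 0 \left(-35 + 27\right) = 0 \left(-8\right) = 0$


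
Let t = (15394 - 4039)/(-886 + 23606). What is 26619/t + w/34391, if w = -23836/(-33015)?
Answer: 45778853319118732/859512080805 ≈ 53261.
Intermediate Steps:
w = 23836/33015 (w = -23836*(-1/33015) = 23836/33015 ≈ 0.72198)
t = 2271/4544 (t = 11355/22720 = 11355*(1/22720) = 2271/4544 ≈ 0.49978)
26619/t + w/34391 = 26619/(2271/4544) + (23836/33015)/34391 = 26619*(4544/2271) + (23836/33015)*(1/34391) = 40318912/757 + 23836/1135418865 = 45778853319118732/859512080805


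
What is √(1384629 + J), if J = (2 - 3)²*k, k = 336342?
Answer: 3*√191219 ≈ 1311.9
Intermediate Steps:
J = 336342 (J = (2 - 3)²*336342 = (-1)²*336342 = 1*336342 = 336342)
√(1384629 + J) = √(1384629 + 336342) = √1720971 = 3*√191219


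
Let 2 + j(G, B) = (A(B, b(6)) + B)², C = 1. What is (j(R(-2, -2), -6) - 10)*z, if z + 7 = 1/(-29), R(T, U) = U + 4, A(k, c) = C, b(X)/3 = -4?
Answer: -2652/29 ≈ -91.448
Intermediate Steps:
b(X) = -12 (b(X) = 3*(-4) = -12)
A(k, c) = 1
R(T, U) = 4 + U
z = -204/29 (z = -7 + 1/(-29) = -7 - 1/29 = -204/29 ≈ -7.0345)
j(G, B) = -2 + (1 + B)²
(j(R(-2, -2), -6) - 10)*z = ((-2 + (1 - 6)²) - 10)*(-204/29) = ((-2 + (-5)²) - 10)*(-204/29) = ((-2 + 25) - 10)*(-204/29) = (23 - 10)*(-204/29) = 13*(-204/29) = -2652/29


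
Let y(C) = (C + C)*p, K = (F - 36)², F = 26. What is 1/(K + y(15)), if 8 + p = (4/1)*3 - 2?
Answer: 1/160 ≈ 0.0062500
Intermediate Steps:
K = 100 (K = (26 - 36)² = (-10)² = 100)
p = 2 (p = -8 + ((4/1)*3 - 2) = -8 + ((4*1)*3 - 2) = -8 + (4*3 - 2) = -8 + (12 - 2) = -8 + 10 = 2)
y(C) = 4*C (y(C) = (C + C)*2 = (2*C)*2 = 4*C)
1/(K + y(15)) = 1/(100 + 4*15) = 1/(100 + 60) = 1/160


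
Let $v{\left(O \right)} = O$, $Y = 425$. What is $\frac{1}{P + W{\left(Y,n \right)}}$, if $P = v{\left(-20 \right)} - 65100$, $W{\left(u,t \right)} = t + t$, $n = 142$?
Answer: $- \frac{1}{64836} \approx -1.5424 \cdot 10^{-5}$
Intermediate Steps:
$W{\left(u,t \right)} = 2 t$
$P = -65120$ ($P = -20 - 65100 = -65120$)
$\frac{1}{P + W{\left(Y,n \right)}} = \frac{1}{-65120 + 2 \cdot 142} = \frac{1}{-65120 + 284} = \frac{1}{-64836} = - \frac{1}{64836}$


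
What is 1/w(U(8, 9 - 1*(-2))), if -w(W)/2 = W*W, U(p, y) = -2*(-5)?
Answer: -1/200 ≈ -0.0050000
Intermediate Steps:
U(p, y) = 10
w(W) = -2*W**2 (w(W) = -2*W*W = -2*W**2)
1/w(U(8, 9 - 1*(-2))) = 1/(-2*10**2) = 1/(-2*100) = 1/(-200) = -1/200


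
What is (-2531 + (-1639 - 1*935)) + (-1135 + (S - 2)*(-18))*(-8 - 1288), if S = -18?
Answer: 999295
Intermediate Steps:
(-2531 + (-1639 - 1*935)) + (-1135 + (S - 2)*(-18))*(-8 - 1288) = (-2531 + (-1639 - 1*935)) + (-1135 + (-18 - 2)*(-18))*(-8 - 1288) = (-2531 + (-1639 - 935)) + (-1135 - 20*(-18))*(-1296) = (-2531 - 2574) + (-1135 + 360)*(-1296) = -5105 - 775*(-1296) = -5105 + 1004400 = 999295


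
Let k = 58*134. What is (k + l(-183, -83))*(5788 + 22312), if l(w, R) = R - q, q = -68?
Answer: 217971700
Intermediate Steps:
l(w, R) = 68 + R (l(w, R) = R - 1*(-68) = R + 68 = 68 + R)
k = 7772
(k + l(-183, -83))*(5788 + 22312) = (7772 + (68 - 83))*(5788 + 22312) = (7772 - 15)*28100 = 7757*28100 = 217971700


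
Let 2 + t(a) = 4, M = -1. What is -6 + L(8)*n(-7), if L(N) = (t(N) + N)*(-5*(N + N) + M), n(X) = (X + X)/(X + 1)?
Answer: -1896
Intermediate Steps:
t(a) = 2 (t(a) = -2 + 4 = 2)
n(X) = 2*X/(1 + X) (n(X) = (2*X)/(1 + X) = 2*X/(1 + X))
L(N) = (-1 - 10*N)*(2 + N) (L(N) = (2 + N)*(-5*(N + N) - 1) = (2 + N)*(-10*N - 1) = (2 + N)*(-1 - 10*N) = (-1 - 10*N)*(2 + N))
-6 + L(8)*n(-7) = -6 + (-2 - 21*8 - 10*8**2)*(2*(-7)/(1 - 7)) = -6 + (-2 - 168 - 10*64)*(2*(-7)/(-6)) = -6 + (-2 - 168 - 640)*(2*(-7)*(-1/6)) = -6 - 810*7/3 = -6 - 1890 = -1896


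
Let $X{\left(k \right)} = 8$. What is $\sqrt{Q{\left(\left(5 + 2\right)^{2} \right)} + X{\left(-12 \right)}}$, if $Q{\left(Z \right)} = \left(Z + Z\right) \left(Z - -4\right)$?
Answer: $51 \sqrt{2} \approx 72.125$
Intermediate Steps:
$Q{\left(Z \right)} = 2 Z \left(4 + Z\right)$ ($Q{\left(Z \right)} = 2 Z \left(Z + 4\right) = 2 Z \left(4 + Z\right)$)
$\sqrt{Q{\left(\left(5 + 2\right)^{2} \right)} + X{\left(-12 \right)}} = \sqrt{2 \left(5 + 2\right)^{2} \left(4 + \left(5 + 2\right)^{2}\right) + 8} = \sqrt{2 \cdot 7^{2} \left(4 + 7^{2}\right) + 8} = \sqrt{2 \cdot 49 \left(4 + 49\right) + 8} = \sqrt{2 \cdot 49 \cdot 53 + 8} = \sqrt{5194 + 8} = \sqrt{5202} = 51 \sqrt{2}$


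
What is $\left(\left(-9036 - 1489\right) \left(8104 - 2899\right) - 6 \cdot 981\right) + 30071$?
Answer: $-54758440$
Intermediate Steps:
$\left(\left(-9036 - 1489\right) \left(8104 - 2899\right) - 6 \cdot 981\right) + 30071 = \left(\left(-10525\right) 5205 - 5886\right) + 30071 = \left(-54782625 - 5886\right) + 30071 = -54788511 + 30071 = -54758440$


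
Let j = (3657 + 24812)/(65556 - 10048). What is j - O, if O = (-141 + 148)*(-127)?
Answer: 49375081/55508 ≈ 889.51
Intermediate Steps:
j = 28469/55508 ≈ 0.51288
O = -889 (O = 7*(-127) = -889)
j - O = 28469/55508 - 1*(-889) = 28469/55508 + 889 = 49375081/55508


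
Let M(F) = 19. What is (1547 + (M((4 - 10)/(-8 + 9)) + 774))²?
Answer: 5475600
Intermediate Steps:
(1547 + (M((4 - 10)/(-8 + 9)) + 774))² = (1547 + (19 + 774))² = (1547 + 793)² = 2340² = 5475600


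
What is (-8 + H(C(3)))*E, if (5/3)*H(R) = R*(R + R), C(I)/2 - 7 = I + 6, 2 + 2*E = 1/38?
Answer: -22890/19 ≈ -1204.7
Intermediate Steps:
E = -75/76 (E = -1 + (½)/38 = -1 + (½)*(1/38) = -1 + 1/76 = -75/76 ≈ -0.98684)
C(I) = 26 + 2*I (C(I) = 14 + 2*(I + 6) = 14 + 2*(6 + I) = 14 + (12 + 2*I) = 26 + 2*I)
H(R) = 6*R²/5 (H(R) = 3*(R*(R + R))/5 = 3*(R*(2*R))/5 = 3*(2*R²)/5 = 6*R²/5)
(-8 + H(C(3)))*E = (-8 + 6*(26 + 2*3)²/5)*(-75/76) = (-8 + 6*(26 + 6)²/5)*(-75/76) = (-8 + (6/5)*32²)*(-75/76) = (-8 + (6/5)*1024)*(-75/76) = (-8 + 6144/5)*(-75/76) = (6104/5)*(-75/76) = -22890/19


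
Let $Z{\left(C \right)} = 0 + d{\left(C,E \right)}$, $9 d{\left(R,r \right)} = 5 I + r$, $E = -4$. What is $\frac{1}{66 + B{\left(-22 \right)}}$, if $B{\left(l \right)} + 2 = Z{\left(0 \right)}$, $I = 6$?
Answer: $\frac{9}{602} \approx 0.01495$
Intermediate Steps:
$d{\left(R,r \right)} = \frac{10}{3} + \frac{r}{9}$ ($d{\left(R,r \right)} = \frac{5 \cdot 6 + r}{9} = \frac{30 + r}{9} = \frac{10}{3} + \frac{r}{9}$)
$Z{\left(C \right)} = \frac{26}{9}$ ($Z{\left(C \right)} = 0 + \left(\frac{10}{3} + \frac{1}{9} \left(-4\right)\right) = 0 + \left(\frac{10}{3} - \frac{4}{9}\right) = 0 + \frac{26}{9} = \frac{26}{9}$)
$B{\left(l \right)} = \frac{8}{9}$ ($B{\left(l \right)} = -2 + \frac{26}{9} = \frac{8}{9}$)
$\frac{1}{66 + B{\left(-22 \right)}} = \frac{1}{66 + \frac{8}{9}} = \frac{1}{\frac{602}{9}} = \frac{9}{602}$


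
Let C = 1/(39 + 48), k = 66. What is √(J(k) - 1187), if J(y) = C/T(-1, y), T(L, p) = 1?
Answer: 2*I*√2246079/87 ≈ 34.453*I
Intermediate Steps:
C = 1/87 ≈ 0.011494
J(y) = 1/87 (J(y) = (1/87)/1 = (1/87)*1 = 1/87)
√(J(k) - 1187) = √(1/87 - 1187) = √(-103268/87) = 2*I*√2246079/87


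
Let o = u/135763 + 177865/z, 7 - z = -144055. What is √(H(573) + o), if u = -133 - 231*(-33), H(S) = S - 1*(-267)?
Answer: √321815799072937988323990/19558289306 ≈ 29.005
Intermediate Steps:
z = 144062 (z = 7 - 1*(-144055) = 7 + 144055 = 144062)
H(S) = 267 + S (H(S) = S + 267 = 267 + S)
u = 7490 (u = -133 + 7623 = 7490)
o = 25226510375/19558289306 (o = 7490/135763 + 177865/144062 = 25226510375/19558289306 ≈ 1.2898)
√(H(573) + o) = √((267 + 573) + 25226510375/19558289306) = √(840 + 25226510375/19558289306) = √(16454189527415/19558289306) = √321815799072937988323990/19558289306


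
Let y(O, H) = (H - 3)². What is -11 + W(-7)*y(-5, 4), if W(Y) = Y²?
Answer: 38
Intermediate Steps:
y(O, H) = (-3 + H)²
-11 + W(-7)*y(-5, 4) = -11 + (-7)²*(-3 + 4)² = -11 + 49*1² = -11 + 49*1 = -11 + 49 = 38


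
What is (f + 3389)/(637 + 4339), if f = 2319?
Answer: 1427/1244 ≈ 1.1471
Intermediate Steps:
(f + 3389)/(637 + 4339) = (2319 + 3389)/(637 + 4339) = 5708/4976 = 5708*(1/4976) = 1427/1244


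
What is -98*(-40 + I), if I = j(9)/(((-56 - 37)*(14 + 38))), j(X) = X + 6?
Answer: 3159765/806 ≈ 3920.3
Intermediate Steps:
j(X) = 6 + X
I = -5/1612 (I = (6 + 9)/(((-56 - 37)*(14 + 38))) = 15/((-93*52)) = 15/(-4836) = 15*(-1/4836) = -5/1612 ≈ -0.0031017)
-98*(-40 + I) = -98*(-40 - 5/1612) = -98*(-64485/1612) = 3159765/806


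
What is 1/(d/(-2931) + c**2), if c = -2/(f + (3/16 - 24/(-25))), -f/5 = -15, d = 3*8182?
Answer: -906412415337/7590230791942 ≈ -0.11942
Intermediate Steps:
d = 24546
f = 75 (f = -5*(-15) = 75)
c = -800/30459 (c = -2/(75 + (3/16 - 24/(-25))) = -2/(75 + (3*(1/16) - 24*(-1/25))) = -2/(75 + (3/16 + 24/25)) = -2/(75 + 459/400) = -2/30459/400 = -2*400/30459 = -800/30459 ≈ -0.026265)
1/(d/(-2931) + c**2) = 1/(24546/(-2931) + (-800/30459)**2) = 1/(24546*(-1/2931) + 640000/927750681) = 1/(-8182/977 + 640000/927750681) = 1/(-7590230791942/906412415337) = -906412415337/7590230791942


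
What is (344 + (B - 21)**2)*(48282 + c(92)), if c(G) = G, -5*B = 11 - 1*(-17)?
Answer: 1271704086/25 ≈ 5.0868e+7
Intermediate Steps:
B = -28/5 (B = -(11 - 1*(-17))/5 = -(11 + 17)/5 = -1/5*28 = -28/5 ≈ -5.6000)
(344 + (B - 21)**2)*(48282 + c(92)) = (344 + (-28/5 - 21)**2)*(48282 + 92) = (344 + (-133/5)**2)*48374 = (344 + 17689/25)*48374 = (26289/25)*48374 = 1271704086/25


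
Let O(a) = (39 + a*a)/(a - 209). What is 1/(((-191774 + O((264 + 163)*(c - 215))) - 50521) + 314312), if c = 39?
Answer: -75361/220550006 ≈ -0.00034170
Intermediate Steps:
O(a) = (39 + a**2)/(-209 + a)
1/(((-191774 + O((264 + 163)*(c - 215))) - 50521) + 314312) = 1/(((-191774 + (39 + ((264 + 163)*(39 - 215))**2)/(-209 + (264 + 163)*(39 - 215))) - 50521) + 314312) = 1/(((-191774 + (39 + (427*(-176))**2)/(-209 + 427*(-176))) - 50521) + 314312) = 1/(((-191774 + (39 + (-75152)**2)/(-209 - 75152)) - 50521) + 314312) = 1/(((-191774 + (39 + 5647823104)/(-75361)) - 50521) + 314312) = 1/(((-191774 - 1/75361*5647823143) - 50521) + 314312) = 1/(((-191774 - 5647823143/75361) - 50521) + 314312) = 1/((-20100103557/75361 - 50521) + 314312) = 1/(-23907416638/75361 + 314312) = 1/(-220550006/75361) = -75361/220550006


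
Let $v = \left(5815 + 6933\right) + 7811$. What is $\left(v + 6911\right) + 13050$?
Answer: $40520$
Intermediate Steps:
$v = 20559$ ($v = 12748 + 7811 = 20559$)
$\left(v + 6911\right) + 13050 = \left(20559 + 6911\right) + 13050 = 27470 + 13050 = 40520$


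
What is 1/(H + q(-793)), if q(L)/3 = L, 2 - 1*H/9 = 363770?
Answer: -1/3276291 ≈ -3.0522e-7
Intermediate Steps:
H = -3273912 (H = 18 - 9*363770 = 18 - 3273930 = -3273912)
q(L) = 3*L
1/(H + q(-793)) = 1/(-3273912 + 3*(-793)) = 1/(-3273912 - 2379) = 1/(-3276291) = -1/3276291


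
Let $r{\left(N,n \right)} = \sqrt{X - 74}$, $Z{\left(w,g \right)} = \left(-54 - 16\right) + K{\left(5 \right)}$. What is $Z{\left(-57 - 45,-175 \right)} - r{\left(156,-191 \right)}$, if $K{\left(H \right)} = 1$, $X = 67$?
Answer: $-69 - i \sqrt{7} \approx -69.0 - 2.6458 i$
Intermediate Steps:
$Z{\left(w,g \right)} = -69$ ($Z{\left(w,g \right)} = \left(-54 - 16\right) + 1 = -70 + 1 = -69$)
$r{\left(N,n \right)} = i \sqrt{7}$ ($r{\left(N,n \right)} = \sqrt{67 - 74} = \sqrt{-7} = i \sqrt{7}$)
$Z{\left(-57 - 45,-175 \right)} - r{\left(156,-191 \right)} = -69 - i \sqrt{7}$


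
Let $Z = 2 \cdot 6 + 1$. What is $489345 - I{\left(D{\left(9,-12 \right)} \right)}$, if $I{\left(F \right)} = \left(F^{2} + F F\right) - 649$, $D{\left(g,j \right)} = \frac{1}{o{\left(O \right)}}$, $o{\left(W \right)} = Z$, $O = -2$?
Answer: $\frac{82808984}{169} \approx 4.8999 \cdot 10^{5}$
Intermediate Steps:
$Z = 13$ ($Z = 12 + 1 = 13$)
$o{\left(W \right)} = 13$
$D{\left(g,j \right)} = \frac{1}{13}$
$I{\left(F \right)} = -649 + 2 F^{2}$ ($I{\left(F \right)} = \left(F^{2} + F^{2}\right) - 649 = 2 F^{2} - 649 = -649 + 2 F^{2}$)
$489345 - I{\left(D{\left(9,-12 \right)} \right)} = 489345 - \left(-649 + \frac{2}{169}\right) = 489345 - - \frac{109679}{169} = 489345 + \frac{109679}{169} = \frac{82808984}{169}$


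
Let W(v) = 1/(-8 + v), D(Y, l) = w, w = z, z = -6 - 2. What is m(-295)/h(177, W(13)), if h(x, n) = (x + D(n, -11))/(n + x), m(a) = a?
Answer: -52274/169 ≈ -309.31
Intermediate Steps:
z = -8
w = -8
D(Y, l) = -8
h(x, n) = (-8 + x)/(n + x) (h(x, n) = (x - 8)/(n + x) = (-8 + x)/(n + x))
m(-295)/h(177, W(13)) = -295*(1/(-8 + 13) + 177)/(-8 + 177) = -295/(169/(1/5 + 177)) = -295/(169/(⅕ + 177)) = -295/(169/(886/5)) = -295/((5/886)*169) = -295/845/886 = -295*886/845 = -52274/169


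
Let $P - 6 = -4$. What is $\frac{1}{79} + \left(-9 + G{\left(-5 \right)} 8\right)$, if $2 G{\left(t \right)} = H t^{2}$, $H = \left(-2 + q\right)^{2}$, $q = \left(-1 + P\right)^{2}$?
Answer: $\frac{7190}{79} \approx 91.013$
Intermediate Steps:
$P = 2$ ($P = 6 - 4 = 2$)
$q = 1$ ($q = \left(-1 + 2\right)^{2} = 1^{2} = 1$)
$H = 1$ ($H = \left(-2 + 1\right)^{2} = \left(-1\right)^{2} = 1$)
$G{\left(t \right)} = \frac{t^{2}}{2}$ ($G{\left(t \right)} = \frac{1 t^{2}}{2} = \frac{t^{2}}{2}$)
$\frac{1}{79} + \left(-9 + G{\left(-5 \right)} 8\right) = \frac{1}{79} - \left(9 - \frac{\left(-5\right)^{2}}{2} \cdot 8\right) = \frac{1}{79} - \left(9 - \frac{1}{2} \cdot 25 \cdot 8\right) = \frac{1}{79} + \left(-9 + \frac{25}{2} \cdot 8\right) = \frac{1}{79} + \left(-9 + 100\right) = \frac{1}{79} + 91 = \frac{7190}{79}$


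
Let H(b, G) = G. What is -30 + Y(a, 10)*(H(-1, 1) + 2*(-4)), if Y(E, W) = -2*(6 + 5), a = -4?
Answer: 124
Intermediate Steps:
Y(E, W) = -22 (Y(E, W) = -2*11 = -22)
-30 + Y(a, 10)*(H(-1, 1) + 2*(-4)) = -30 - 22*(1 + 2*(-4)) = -30 - 22*(1 - 8) = -30 - 22*(-7) = -30 + 154 = 124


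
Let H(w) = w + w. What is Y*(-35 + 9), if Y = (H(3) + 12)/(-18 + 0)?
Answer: 26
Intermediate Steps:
H(w) = 2*w
Y = -1 (Y = (2*3 + 12)/(-18 + 0) = (6 + 12)/(-18) = 18*(-1/18) = -1)
Y*(-35 + 9) = -(-35 + 9) = -1*(-26) = 26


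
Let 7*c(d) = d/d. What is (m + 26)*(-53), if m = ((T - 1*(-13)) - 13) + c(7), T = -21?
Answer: -1908/7 ≈ -272.57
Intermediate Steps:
c(d) = 1/7 (c(d) = (d/d)/7 = (1/7)*1 = 1/7)
m = -146/7 (m = ((-21 - 1*(-13)) - 13) + 1/7 = ((-21 + 13) - 13) + 1/7 = (-8 - 13) + 1/7 = -21 + 1/7 = -146/7 ≈ -20.857)
(m + 26)*(-53) = (-146/7 + 26)*(-53) = (36/7)*(-53) = -1908/7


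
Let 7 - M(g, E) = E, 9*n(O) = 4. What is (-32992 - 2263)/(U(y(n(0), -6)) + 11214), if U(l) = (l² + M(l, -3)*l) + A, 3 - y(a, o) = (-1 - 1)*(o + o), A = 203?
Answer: -35255/11648 ≈ -3.0267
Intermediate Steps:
n(O) = 4/9 (n(O) = (⅑)*4 = 4/9)
M(g, E) = 7 - E
y(a, o) = 3 + 4*o (y(a, o) = 3 - (-1 - 1)*(o + o) = 3 - (-2)*2*o = 3 - (-4)*o = 3 + 4*o)
U(l) = 203 + l² + 10*l (U(l) = (l² + (7 - 1*(-3))*l) + 203 = (l² + (7 + 3)*l) + 203 = (l² + 10*l) + 203 = 203 + l² + 10*l)
(-32992 - 2263)/(U(y(n(0), -6)) + 11214) = (-32992 - 2263)/((203 + (3 + 4*(-6))² + 10*(3 + 4*(-6))) + 11214) = -35255/((203 + (3 - 24)² + 10*(3 - 24)) + 11214) = -35255/((203 + (-21)² + 10*(-21)) + 11214) = -35255/((203 + 441 - 210) + 11214) = -35255/(434 + 11214) = -35255/11648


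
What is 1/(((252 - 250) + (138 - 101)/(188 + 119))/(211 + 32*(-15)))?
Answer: -82583/651 ≈ -126.86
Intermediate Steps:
1/(((252 - 250) + (138 - 101)/(188 + 119))/(211 + 32*(-15))) = 1/((2 + 37/307)/(211 - 480)) = 1/((2 + 37*(1/307))/(-269)) = 1/((2 + 37/307)*(-1/269)) = 1/((651/307)*(-1/269)) = 1/(-651/82583) = -82583/651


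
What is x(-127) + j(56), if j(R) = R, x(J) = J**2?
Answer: 16185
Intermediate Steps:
x(-127) + j(56) = (-127)**2 + 56 = 16129 + 56 = 16185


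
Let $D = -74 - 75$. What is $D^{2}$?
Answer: $22201$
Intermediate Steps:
$D = -149$
$D^{2} = \left(-149\right)^{2} = 22201$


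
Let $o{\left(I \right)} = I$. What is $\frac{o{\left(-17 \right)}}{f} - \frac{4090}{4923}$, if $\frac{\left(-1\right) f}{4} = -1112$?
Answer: $- \frac{18276011}{21897504} \approx -0.83462$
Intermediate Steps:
$f = 4448$ ($f = \left(-4\right) \left(-1112\right) = 4448$)
$\frac{o{\left(-17 \right)}}{f} - \frac{4090}{4923} = - \frac{17}{4448} - \frac{4090}{4923} = - \frac{18276011}{21897504}$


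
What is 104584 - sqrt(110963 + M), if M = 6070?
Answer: 104584 - sqrt(117033) ≈ 1.0424e+5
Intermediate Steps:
104584 - sqrt(110963 + M) = 104584 - sqrt(110963 + 6070) = 104584 - sqrt(117033)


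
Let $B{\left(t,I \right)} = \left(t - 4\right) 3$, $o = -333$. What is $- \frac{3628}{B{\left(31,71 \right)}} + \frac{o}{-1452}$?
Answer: $- \frac{1746961}{39204} \approx -44.561$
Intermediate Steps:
$B{\left(t,I \right)} = -12 + 3 t$ ($B{\left(t,I \right)} = \left(-4 + t\right) 3 = -12 + 3 t$)
$- \frac{3628}{B{\left(31,71 \right)}} + \frac{o}{-1452} = - \frac{3628}{-12 + 3 \cdot 31} - \frac{333}{-1452} = - \frac{3628}{-12 + 93} - - \frac{111}{484} = - \frac{3628}{81} + \frac{111}{484} = - \frac{1746961}{39204}$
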